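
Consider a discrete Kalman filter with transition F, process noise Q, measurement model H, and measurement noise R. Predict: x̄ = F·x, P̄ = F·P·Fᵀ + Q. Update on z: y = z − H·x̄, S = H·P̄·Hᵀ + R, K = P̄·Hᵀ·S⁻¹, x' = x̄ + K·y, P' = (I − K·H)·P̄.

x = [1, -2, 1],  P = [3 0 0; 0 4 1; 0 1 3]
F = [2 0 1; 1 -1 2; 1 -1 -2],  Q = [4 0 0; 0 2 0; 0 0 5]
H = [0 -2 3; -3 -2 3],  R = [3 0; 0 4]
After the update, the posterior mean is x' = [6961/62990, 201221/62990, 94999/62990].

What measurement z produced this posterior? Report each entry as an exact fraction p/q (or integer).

z = [-2, -2]

x̄ = F·x = [3, 5, 1]
P̄ = F·P·Fᵀ + Q = [19 11 -1; 11 17 -5; -1 -5 28]
S = H·P̄·Hᵀ + R = [383 455; 455 705]
K = P̄·Hᵀ·S⁻¹ = [3937/12598 -20031/62990; 553/12598 -9111/62990; 4427/12598 -5619/62990]
x' − x̄ = [-182009/62990, -113729/62990, 32009/62990] = K·y
y = (KᵀK)⁻¹·Kᵀ·(x' − x̄) = [5, 14]
z = y + H·x̄ = [5, 14] + [-7, -16] = [-2, -2]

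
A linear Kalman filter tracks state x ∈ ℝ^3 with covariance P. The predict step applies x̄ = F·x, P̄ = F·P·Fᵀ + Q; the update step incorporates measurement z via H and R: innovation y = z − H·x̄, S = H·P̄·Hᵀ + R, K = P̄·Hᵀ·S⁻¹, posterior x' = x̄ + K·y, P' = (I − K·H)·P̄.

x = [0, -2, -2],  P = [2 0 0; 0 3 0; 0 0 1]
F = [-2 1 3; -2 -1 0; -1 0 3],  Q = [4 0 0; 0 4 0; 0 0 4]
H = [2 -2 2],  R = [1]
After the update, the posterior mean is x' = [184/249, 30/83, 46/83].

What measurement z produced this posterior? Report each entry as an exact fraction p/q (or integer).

z = [2]

x̄ = F·x = [-8, 2, -6]
P̄ = F·P·Fᵀ + Q = [24 5 13; 5 15 4; 13 4 15]
S = H·P̄·Hᵀ + R = [249]
K = P̄·Hᵀ·S⁻¹ = [64/249; -4/83; 16/83]
x' − x̄ = [2176/249, -136/83, 544/83] = K·y
y = (KᵀK)⁻¹·Kᵀ·(x' − x̄) = [34]
z = y + H·x̄ = [34] + [-32] = [2]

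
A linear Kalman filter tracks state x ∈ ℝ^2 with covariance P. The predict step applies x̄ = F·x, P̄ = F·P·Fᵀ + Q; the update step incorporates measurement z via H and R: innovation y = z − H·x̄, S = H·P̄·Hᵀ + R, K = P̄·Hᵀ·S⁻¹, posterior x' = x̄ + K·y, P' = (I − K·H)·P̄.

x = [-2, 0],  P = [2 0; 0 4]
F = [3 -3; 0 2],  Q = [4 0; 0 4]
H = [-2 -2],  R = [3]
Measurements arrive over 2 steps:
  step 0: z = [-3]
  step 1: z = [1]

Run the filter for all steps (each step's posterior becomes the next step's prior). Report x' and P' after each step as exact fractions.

step 0: x' = [94/41, -40/41], P' = [2510/123 -2408/123; -2408/123 2396/123]
step 1: x' = [-388218/162041, 310280/162041], P' = [2077442/162041 -1899944/162041; -1899944/162041 1843700/162041]

step 0: x̄ = F·x = [-6, 0]
step 0: P̄ = F·P·Fᵀ + Q = [58 -24; -24 20]
step 0: y = z − H·x̄ = [-15]
step 0: S = H·P̄·Hᵀ + R = [123]
step 0: K = P̄·Hᵀ·S⁻¹ = [-68/123; 8/123]
step 0: x' = x̄ + K·y = [94/41, -40/41]
step 0: P' = (I − K·H)·P̄ = [2510/123 -2408/123; -2408/123 2396/123]
step 1: x̄ = F·x = [402/41, -80/41]
step 1: P̄ = F·P·Fᵀ + Q = [29330/41 -9608/41; -9608/41 10076/123]
step 1: y = z − H·x̄ = [685/41]
step 1: S = H·P̄·Hᵀ + R = [162041/123]
step 1: K = P̄·Hᵀ·S⁻¹ = [-118332/162041; 37496/162041]
step 1: x' = x̄ + K·y = [-388218/162041, 310280/162041]
step 1: P' = (I − K·H)·P̄ = [2077442/162041 -1899944/162041; -1899944/162041 1843700/162041]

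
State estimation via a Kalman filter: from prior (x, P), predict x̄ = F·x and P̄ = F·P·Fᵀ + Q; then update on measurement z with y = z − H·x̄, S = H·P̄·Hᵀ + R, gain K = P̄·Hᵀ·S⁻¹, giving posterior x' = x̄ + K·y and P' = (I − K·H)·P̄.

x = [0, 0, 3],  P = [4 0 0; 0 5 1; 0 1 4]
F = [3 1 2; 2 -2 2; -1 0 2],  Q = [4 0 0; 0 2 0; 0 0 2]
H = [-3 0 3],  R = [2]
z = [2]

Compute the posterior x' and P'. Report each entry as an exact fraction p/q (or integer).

x' = [3708/677, 3918/677, 4158/677]
P' = [12676/677 6212/677 12558/677; 6212/677 25958/677 6164/677; 12558/677 6164/677 12590/677]

x̄ = F·x = [6, 6, 6]
P̄ = F·P·Fᵀ + Q = [65 28 6; 28 46 4; 6 4 22]
y = z − H·x̄ = [2]
S = H·P̄·Hᵀ + R = [677]
K = P̄·Hᵀ·S⁻¹ = [-177/677; -72/677; 48/677]
x' = x̄ + K·y = [3708/677, 3918/677, 4158/677]
P' = (I − K·H)·P̄ = [12676/677 6212/677 12558/677; 6212/677 25958/677 6164/677; 12558/677 6164/677 12590/677]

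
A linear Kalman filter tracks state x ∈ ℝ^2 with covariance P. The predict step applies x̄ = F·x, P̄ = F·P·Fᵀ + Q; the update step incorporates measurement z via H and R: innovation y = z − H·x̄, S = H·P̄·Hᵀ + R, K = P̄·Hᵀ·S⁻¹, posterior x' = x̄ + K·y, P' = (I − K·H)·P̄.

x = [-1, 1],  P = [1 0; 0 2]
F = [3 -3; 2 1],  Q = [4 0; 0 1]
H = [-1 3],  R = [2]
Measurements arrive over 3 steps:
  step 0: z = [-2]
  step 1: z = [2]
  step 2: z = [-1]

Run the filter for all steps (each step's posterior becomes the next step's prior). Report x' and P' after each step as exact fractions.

step 0: x̄ = F·x = [-6, -1]
step 0: P̄ = F·P·Fᵀ + Q = [31 0; 0 7]
step 0: y = z − H·x̄ = [-5]
step 0: S = H·P̄·Hᵀ + R = [96]
step 0: K = P̄·Hᵀ·S⁻¹ = [-31/96; 7/32]
step 0: x' = x̄ + K·y = [-421/96, -67/32]
step 0: P' = (I − K·H)·P̄ = [2015/96 217/32; 217/32 77/32]
step 1: x̄ = F·x = [-55/8, -1043/96]
step 1: P̄ = F·P·Fᵀ + Q = [185/2 787/8; 787/8 10991/96]
step 1: y = z − H·x̄ = [887/32]
step 1: S = H·P̄·Hᵀ + R = [17109/32]
step 1: K = P̄·Hᵀ·S⁻¹ = [6484/17109; 7843/17109]
step 1: x' = x̄ + K·y = [62104/17109, 31516/17109]
step 1: P' = (I − K·H)·P̄ = [268762/17109 93910/17109; 93910/17109 36532/17109]
step 2: x̄ = F·x = [10196/1901, 51908/5703]
step 2: P̄ = F·P·Fᵀ + Q = [125078/1901 135694/1901; 135694/1901 501443/5703]
step 2: y = z − H·x̄ = [-43613/1901]
step 2: S = H·P̄·Hᵀ + R = [819045/1901]
step 2: K = P̄·Hᵀ·S⁻¹ = [282004/819045; 365749/819045]
step 2: x' = x̄ + K·y = [-2076832/819045, -936217/819045]
step 2: P' = (I − K·H)·P̄ = [12055894/819045 4206634/819045; 4206634/819045 1646044/819045]

step 0: x' = [-421/96, -67/32], P' = [2015/96 217/32; 217/32 77/32]
step 1: x' = [62104/17109, 31516/17109], P' = [268762/17109 93910/17109; 93910/17109 36532/17109]
step 2: x' = [-2076832/819045, -936217/819045], P' = [12055894/819045 4206634/819045; 4206634/819045 1646044/819045]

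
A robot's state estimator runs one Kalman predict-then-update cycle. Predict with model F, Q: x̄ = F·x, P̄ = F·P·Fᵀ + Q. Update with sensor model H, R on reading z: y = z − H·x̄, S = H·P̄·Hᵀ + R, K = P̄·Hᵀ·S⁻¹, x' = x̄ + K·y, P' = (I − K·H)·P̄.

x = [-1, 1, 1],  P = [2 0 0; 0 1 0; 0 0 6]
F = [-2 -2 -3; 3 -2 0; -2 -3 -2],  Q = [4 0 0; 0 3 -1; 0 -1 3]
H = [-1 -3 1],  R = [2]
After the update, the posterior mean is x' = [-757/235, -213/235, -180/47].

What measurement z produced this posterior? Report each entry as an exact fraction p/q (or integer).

x̄ = F·x = [-3, -5, -3]
P̄ = F·P·Fᵀ + Q = [70 -8 50; -8 25 -7; 50 -7 44]
S = H·P̄·Hᵀ + R = [235]
K = P̄·Hᵀ·S⁻¹ = [4/235; -74/235; 3/47]
x' − x̄ = [-52/235, 962/235, -39/47] = K·y
y = (KᵀK)⁻¹·Kᵀ·(x' − x̄) = [-13]
z = y + H·x̄ = [-13] + [15] = [2]

z = [2]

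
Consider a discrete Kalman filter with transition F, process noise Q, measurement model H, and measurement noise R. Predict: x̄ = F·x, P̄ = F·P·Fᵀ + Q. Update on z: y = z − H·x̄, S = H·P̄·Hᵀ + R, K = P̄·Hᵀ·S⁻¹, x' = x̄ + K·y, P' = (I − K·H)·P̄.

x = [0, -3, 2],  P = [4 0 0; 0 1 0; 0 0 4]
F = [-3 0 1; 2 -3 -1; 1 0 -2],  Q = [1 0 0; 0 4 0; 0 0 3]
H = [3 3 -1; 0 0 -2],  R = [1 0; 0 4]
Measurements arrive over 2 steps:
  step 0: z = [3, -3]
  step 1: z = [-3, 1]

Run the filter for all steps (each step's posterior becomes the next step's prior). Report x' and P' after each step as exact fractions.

step 0: x' = [-6903/1090, 8567/1090, 317/218], P' = [71471/3815 -71944/3815 -61/109; -71944/3815 73231/3815 95/109; -61/109 95/109 103/109]
step 1: x' = [-3693575/1919173, 29427107/42221806, -13353613/21110903], P' = [28029671/1919173 -28846959/1919173 -1752324/1919173; -28846959/1919173 330845552/21110903 25766916/21110903; -1752324/1919173 25766916/21110903 19099809/21110903]

step 0: x̄ = F·x = [2, 7, -4]
step 0: P̄ = F·P·Fᵀ + Q = [41 -28 -20; -28 33 16; -20 16 23]
step 0: y = z − H·x̄ = [-28, -11]
step 0: S = H·P̄·Hᵀ + R = [210 70; 70 96]
step 0: K = P̄·Hᵀ·S⁻¹ = [716/3815 61/218; 536/3815 -95/218; -1/109 -103/218]
step 0: x' = x̄ + K·y = [-6903/1090, 8567/1090, 317/218]
step 0: P' = (I − K·H)·P̄ = [71471/3815 -71944/3815 -61/109; -71944/3815 73231/3815 95/109; -61/109 95/109 103/109]
step 1: x̄ = F·x = [11147/545, -20546/545, -10073/1090]
step 1: P̄ = F·P·Fᵀ + Q = [663469/3815 -1100577/3815 -236568/3815; -1100577/3815 1855646/3815 396609/3815; -236568/3815 396609/3815 105876/3815]
step 1: y = z − H·x̄ = [43051/1090, -9528/545]
step 1: S = H·P̄·Hᵀ + R = [2011094/3815 -748494/3815; -748494/3815 438764/3815]
step 1: K = P̄·Hᵀ·S⁻¹ = [-699540/1919173 876162/1919173; 14820093/21110903 -12883458/21110903; 374247/21110903 -19099809/42221806]
step 1: x' = x̄ + K·y = [-3693575/1919173, 29427107/42221806, -13353613/21110903]
step 1: P' = (I − K·H)·P̄ = [28029671/1919173 -28846959/1919173 -1752324/1919173; -28846959/1919173 330845552/21110903 25766916/21110903; -1752324/1919173 25766916/21110903 19099809/21110903]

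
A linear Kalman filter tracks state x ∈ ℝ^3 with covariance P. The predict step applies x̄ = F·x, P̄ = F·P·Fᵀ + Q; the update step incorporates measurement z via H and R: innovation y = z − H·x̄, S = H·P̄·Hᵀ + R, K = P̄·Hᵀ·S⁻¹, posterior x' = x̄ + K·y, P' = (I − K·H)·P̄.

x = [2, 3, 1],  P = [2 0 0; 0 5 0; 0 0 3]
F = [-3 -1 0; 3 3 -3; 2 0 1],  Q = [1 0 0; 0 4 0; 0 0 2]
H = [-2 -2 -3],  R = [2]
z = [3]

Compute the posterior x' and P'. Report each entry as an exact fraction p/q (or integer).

x' = [-225/73, -172/73, 197/73]
P' = [780/73 -51/73 -498/73; -51/73 3425/219 -698/73; -498/73 -698/73 802/73]

x̄ = F·x = [-9, 12, 5]
P̄ = F·P·Fᵀ + Q = [24 -33 -12; -33 94 3; -12 3 13]
y = z − H·x̄ = [24]
S = H·P̄·Hᵀ + R = [219]
K = P̄·Hᵀ·S⁻¹ = [18/73; -131/219; -7/73]
x' = x̄ + K·y = [-225/73, -172/73, 197/73]
P' = (I − K·H)·P̄ = [780/73 -51/73 -498/73; -51/73 3425/219 -698/73; -498/73 -698/73 802/73]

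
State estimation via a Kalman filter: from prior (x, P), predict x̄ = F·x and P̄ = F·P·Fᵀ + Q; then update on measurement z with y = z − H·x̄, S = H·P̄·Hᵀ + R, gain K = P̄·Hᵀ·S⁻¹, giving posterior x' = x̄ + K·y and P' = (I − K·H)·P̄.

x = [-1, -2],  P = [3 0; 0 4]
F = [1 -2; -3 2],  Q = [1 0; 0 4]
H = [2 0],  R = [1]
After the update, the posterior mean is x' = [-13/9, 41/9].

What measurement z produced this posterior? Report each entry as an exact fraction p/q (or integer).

z = [-3]

x̄ = F·x = [3, -1]
P̄ = F·P·Fᵀ + Q = [20 -25; -25 47]
S = H·P̄·Hᵀ + R = [81]
K = P̄·Hᵀ·S⁻¹ = [40/81; -50/81]
x' − x̄ = [-40/9, 50/9] = K·y
y = (KᵀK)⁻¹·Kᵀ·(x' − x̄) = [-9]
z = y + H·x̄ = [-9] + [6] = [-3]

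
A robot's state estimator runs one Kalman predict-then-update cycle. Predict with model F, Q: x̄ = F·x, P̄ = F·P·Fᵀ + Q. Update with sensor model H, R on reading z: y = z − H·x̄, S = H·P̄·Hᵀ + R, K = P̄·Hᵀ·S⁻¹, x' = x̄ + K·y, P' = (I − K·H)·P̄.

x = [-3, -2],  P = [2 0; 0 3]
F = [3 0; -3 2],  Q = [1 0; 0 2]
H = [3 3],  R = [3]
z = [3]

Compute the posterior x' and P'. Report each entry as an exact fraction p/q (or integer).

x̄ = F·x = [-9, 5]
P̄ = F·P·Fᵀ + Q = [19 -18; -18 32]
y = z − H·x̄ = [15]
S = H·P̄·Hᵀ + R = [138]
K = P̄·Hᵀ·S⁻¹ = [1/46; 7/23]
x' = x̄ + K·y = [-399/46, 220/23]
P' = (I − K·H)·P̄ = [871/46 -435/23; -435/23 442/23]

x' = [-399/46, 220/23]
P' = [871/46 -435/23; -435/23 442/23]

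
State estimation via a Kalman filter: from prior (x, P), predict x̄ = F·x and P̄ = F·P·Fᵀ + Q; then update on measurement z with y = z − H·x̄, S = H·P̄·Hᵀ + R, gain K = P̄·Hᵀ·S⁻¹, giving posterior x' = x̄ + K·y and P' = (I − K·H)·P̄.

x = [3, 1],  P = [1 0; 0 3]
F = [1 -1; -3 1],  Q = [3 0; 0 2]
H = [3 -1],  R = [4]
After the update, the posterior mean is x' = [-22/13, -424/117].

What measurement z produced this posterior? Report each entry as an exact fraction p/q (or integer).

x̄ = F·x = [2, -8]
P̄ = F·P·Fᵀ + Q = [7 -6; -6 14]
S = H·P̄·Hᵀ + R = [117]
K = P̄·Hᵀ·S⁻¹ = [3/13; -32/117]
x' − x̄ = [-48/13, 512/117] = K·y
y = (KᵀK)⁻¹·Kᵀ·(x' − x̄) = [-16]
z = y + H·x̄ = [-16] + [14] = [-2]

z = [-2]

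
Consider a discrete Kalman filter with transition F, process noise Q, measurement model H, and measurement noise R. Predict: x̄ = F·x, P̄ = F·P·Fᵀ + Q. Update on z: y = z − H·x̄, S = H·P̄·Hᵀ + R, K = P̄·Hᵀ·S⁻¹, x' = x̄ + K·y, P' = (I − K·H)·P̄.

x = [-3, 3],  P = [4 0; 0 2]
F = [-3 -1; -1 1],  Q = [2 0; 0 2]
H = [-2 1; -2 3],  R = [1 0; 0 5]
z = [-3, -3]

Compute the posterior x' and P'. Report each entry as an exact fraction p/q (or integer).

x̄ = F·x = [6, 6]
P̄ = F·P·Fᵀ + Q = [40 10; 10 8]
y = z − H·x̄ = [3, -9]
S = H·P̄·Hᵀ + R = [129 104; 104 117]
K = P̄·Hᵀ·S⁻¹ = [-230/329 830/4277; -20/47 252/611]
x' = x̄ + K·y = [9222/4277, 618/611]
P' = (I − K·H)·P̄ = [3280/4277 510/611; 510/611 760/611]

x' = [9222/4277, 618/611]
P' = [3280/4277 510/611; 510/611 760/611]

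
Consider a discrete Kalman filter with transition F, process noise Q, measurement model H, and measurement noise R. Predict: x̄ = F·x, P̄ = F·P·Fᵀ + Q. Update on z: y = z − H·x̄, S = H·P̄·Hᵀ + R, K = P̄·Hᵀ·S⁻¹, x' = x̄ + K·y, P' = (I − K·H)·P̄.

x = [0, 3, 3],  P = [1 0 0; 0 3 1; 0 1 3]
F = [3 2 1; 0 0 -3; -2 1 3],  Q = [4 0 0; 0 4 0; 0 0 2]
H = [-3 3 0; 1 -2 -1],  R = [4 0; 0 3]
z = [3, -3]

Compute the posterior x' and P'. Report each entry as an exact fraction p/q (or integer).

x' = [-8289/13828, 3951/13828, 6897/3457]
P' = [115099/13828 111719/13828 -26595/3457; 111719/13828 114291/13828 -28447/3457; -26595/3457 -28447/3457 37730/3457]

x̄ = F·x = [9, -9, 12]
P̄ = F·P·Fᵀ + Q = [32 -15 16; -15 31 -30; 16 -30 42]
y = z − H·x̄ = [57, -18]
S = H·P̄·Hᵀ + R = [841 -279; -279 109]
K = P̄·Hᵀ·S⁻¹ = [-2535/13828 -653/13828; 1929/13828 -1025/13828; -1389/3457 -2477/3457]
x' = x̄ + K·y = [-8289/13828, 3951/13828, 6897/3457]
P' = (I − K·H)·P̄ = [115099/13828 111719/13828 -26595/3457; 111719/13828 114291/13828 -28447/3457; -26595/3457 -28447/3457 37730/3457]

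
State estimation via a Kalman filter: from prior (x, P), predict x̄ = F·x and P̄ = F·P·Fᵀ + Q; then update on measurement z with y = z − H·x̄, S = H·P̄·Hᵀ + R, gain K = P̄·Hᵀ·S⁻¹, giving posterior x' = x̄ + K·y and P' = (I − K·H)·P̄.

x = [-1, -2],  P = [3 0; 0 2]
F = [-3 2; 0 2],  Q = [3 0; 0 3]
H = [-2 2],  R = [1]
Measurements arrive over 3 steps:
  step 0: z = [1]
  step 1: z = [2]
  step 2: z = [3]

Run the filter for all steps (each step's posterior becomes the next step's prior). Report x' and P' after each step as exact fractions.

step 0: x̄ = F·x = [-1, -4]
step 0: P̄ = F·P·Fᵀ + Q = [38 8; 8 11]
step 0: y = z − H·x̄ = [7]
step 0: S = H·P̄·Hᵀ + R = [133]
step 0: K = P̄·Hᵀ·S⁻¹ = [-60/133; 6/133]
step 0: x' = x̄ + K·y = [-79/19, -70/19]
step 0: P' = (I − K·H)·P̄ = [1454/133 1424/133; 1424/133 1427/133]
step 1: x̄ = F·x = [97/19, -140/19]
step 1: P̄ = F·P·Fᵀ + Q = [2105/133 -2836/133; -2836/133 6107/133]
step 1: y = z − H·x̄ = [512/19]
step 1: S = H·P̄·Hᵀ + R = [55669/133]
step 1: K = P̄·Hᵀ·S⁻¹ = [-9882/55669; 17886/55669]
step 1: x' = x̄ + K·y = [17911/55669, 71788/55669]
step 1: P' = (I − K·H)·P̄ = [146837/55669 141896/55669; 141896/55669 150839/55669]
step 2: x̄ = F·x = [89843/55669, 143576/55669]
step 2: P̄ = F·P·Fᵀ + Q = [389144/55669 -248020/55669; -248020/55669 770363/55669]
step 2: y = z − H·x̄ = [59541/55669]
step 2: S = H·P̄·Hᵀ + R = [6677857/55669]
step 2: K = P̄·Hᵀ·S⁻¹ = [-1274328/6677857; 2036766/6677857]
step 2: x' = x̄ + K·y = [9414287/6677857, 19401302/6677857]
step 2: P' = (I − K·H)·P̄ = [17509496/6677857 16872332/6677857; 16872332/6677857 17890715/6677857]

step 0: x' = [-79/19, -70/19], P' = [1454/133 1424/133; 1424/133 1427/133]
step 1: x' = [17911/55669, 71788/55669], P' = [146837/55669 141896/55669; 141896/55669 150839/55669]
step 2: x' = [9414287/6677857, 19401302/6677857], P' = [17509496/6677857 16872332/6677857; 16872332/6677857 17890715/6677857]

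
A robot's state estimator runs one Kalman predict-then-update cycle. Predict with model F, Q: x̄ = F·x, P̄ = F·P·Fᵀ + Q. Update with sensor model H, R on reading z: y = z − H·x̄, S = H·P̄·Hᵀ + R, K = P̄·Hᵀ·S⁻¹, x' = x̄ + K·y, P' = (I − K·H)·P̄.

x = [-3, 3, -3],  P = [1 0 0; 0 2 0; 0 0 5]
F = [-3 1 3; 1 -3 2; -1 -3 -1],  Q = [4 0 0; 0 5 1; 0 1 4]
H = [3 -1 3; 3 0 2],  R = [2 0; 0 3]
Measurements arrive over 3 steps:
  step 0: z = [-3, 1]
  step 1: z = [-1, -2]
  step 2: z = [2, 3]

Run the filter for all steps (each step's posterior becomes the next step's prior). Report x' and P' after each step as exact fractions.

step 0: x̄ = F·x = [3, -18, -3]
step 0: P̄ = F·P·Fᵀ + Q = [60 21 -18; 21 44 8; -18 8 28]
step 0: y = z − H·x̄ = [-21, -2]
step 0: S = H·P̄·Hᵀ + R = [340 359; 359 439]
step 0: K = P̄·Hᵀ·S⁻¹ = [-1867/6793 3755/6793; -9484/20379 11423/20379; 2980/6793 -2406/6793]
step 0: x' = x̄ + K·y = [52076/6793, -190504/20379, -78147/6793]
step 0: P' = (I − K·H)·P̄ = [62895/6793 -73711/6793 -88710/6793; -73711/6793 402071/20379 116278/6793; -88710/6793 116278/6793 129456/6793]
step 1: x̄ = F·x = [-1362511/20379, 86286/6793, 216575/6793]
step 1: P̄ = F·P·Fᵀ + Q = [13887206/20379 -1098946/6793 -2354222/6793; -1098946/6793 512987/6793 808495/6793; -2354222/6793 808495/6793 1503718/6793]
step 1: y = z − H·x̄ = [792279/6793, 915775/6793]
step 1: S = H·P̄·Hᵀ + R = [15088363/6793 17050444/6793; 17050444/6793 19446205/6793]
step 1: K = P̄·Hᵀ·S⁻¹ = [-356283586/396549303 499564054/396549303; 253495484/396549303 -256520648/396549303; 186667015/132183101 -191234658/132183101]
step 1: x' = x̄ + K·y = [-719661535/396549303, 20698558/396549303, 204915670/132183101]
step 1: P' = (I − K·H)·P̄ = [3595976426/132183101 -13221288502/396549303 -5144182612/132183101; -13221288502/396549303 18170598869/396549303 6482383927/132183101; -5144182612/132183101 6482383927/132183101 7429421931/132183101]
step 2: x̄ = F·x = [4023924193/396549303, 447736811/396549303, 42818851/396549303]
step 2: P̄ = F·P·Fᵀ + Q = [791239054466/396549303 -175191293662/396549303 -389254631978/396549303; -175191293662/396549303 16563615694/132183101 32174555475/132183101; -389254631978/396549303 32174555475/132183101 68229288702/132183101]
step 2: y = z − H·x̄ = [-10959393715/396549303, -10967762372/396549303]
step 2: S = H·P̄·Hᵀ + R = [826416206218/132183101 947661918432/132183101; 947661918432/132183101 1090012339597/132183101]
step 2: K = P̄·Hᵀ·S⁻¹ = [-23653416515261/31101753025983 35736625505762/31101753025983; 9363417810077/20734502017322 -5124534622312/10367251008661; 25074909392909/20734502017322 -13304499403214/10367251008661]
step 2: x' = x̄ + K·y = [-57288834393130/93305259077949, 48103913881905/20734502017322, 135593724748003/62203506051966]
step 2: P' = (I − K·H)·P̄ = [2045359205353160/93305259077949 -271519318290043/10367251008661 -969074664417937/31101753025983; -271519318290043/10367251008661 749710307649167/20734502017322 799184351003193/20734502017322; -969074664417937/31101753025983 799184351003193/20734502017322 929161166208295/20734502017322]

step 0: x' = [52076/6793, -190504/20379, -78147/6793], P' = [62895/6793 -73711/6793 -88710/6793; -73711/6793 402071/20379 116278/6793; -88710/6793 116278/6793 129456/6793]
step 1: x' = [-719661535/396549303, 20698558/396549303, 204915670/132183101], P' = [3595976426/132183101 -13221288502/396549303 -5144182612/132183101; -13221288502/396549303 18170598869/396549303 6482383927/132183101; -5144182612/132183101 6482383927/132183101 7429421931/132183101]
step 2: x' = [-57288834393130/93305259077949, 48103913881905/20734502017322, 135593724748003/62203506051966], P' = [2045359205353160/93305259077949 -271519318290043/10367251008661 -969074664417937/31101753025983; -271519318290043/10367251008661 749710307649167/20734502017322 799184351003193/20734502017322; -969074664417937/31101753025983 799184351003193/20734502017322 929161166208295/20734502017322]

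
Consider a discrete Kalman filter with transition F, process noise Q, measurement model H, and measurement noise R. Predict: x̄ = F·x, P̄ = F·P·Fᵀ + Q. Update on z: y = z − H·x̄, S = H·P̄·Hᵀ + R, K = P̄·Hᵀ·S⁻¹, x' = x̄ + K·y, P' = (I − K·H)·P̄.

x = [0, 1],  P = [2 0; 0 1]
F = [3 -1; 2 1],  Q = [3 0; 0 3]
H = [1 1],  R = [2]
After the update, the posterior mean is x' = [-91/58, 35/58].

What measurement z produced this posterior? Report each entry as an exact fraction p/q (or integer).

x̄ = F·x = [-1, 1]
P̄ = F·P·Fᵀ + Q = [22 11; 11 12]
S = H·P̄·Hᵀ + R = [58]
K = P̄·Hᵀ·S⁻¹ = [33/58; 23/58]
x' − x̄ = [-33/58, -23/58] = K·y
y = (KᵀK)⁻¹·Kᵀ·(x' − x̄) = [-1]
z = y + H·x̄ = [-1] + [0] = [-1]

z = [-1]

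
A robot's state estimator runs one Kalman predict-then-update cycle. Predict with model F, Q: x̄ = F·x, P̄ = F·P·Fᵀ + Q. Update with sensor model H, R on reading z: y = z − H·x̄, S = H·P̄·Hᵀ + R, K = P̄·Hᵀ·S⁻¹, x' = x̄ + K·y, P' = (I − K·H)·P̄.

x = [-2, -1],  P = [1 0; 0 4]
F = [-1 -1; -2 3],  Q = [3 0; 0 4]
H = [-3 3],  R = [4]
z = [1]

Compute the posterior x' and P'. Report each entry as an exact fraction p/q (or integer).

x' = [789/326, 893/326]
P' = [575/163 557/163; 557/163 611/163]

x̄ = F·x = [3, 1]
P̄ = F·P·Fᵀ + Q = [8 -10; -10 44]
y = z − H·x̄ = [7]
S = H·P̄·Hᵀ + R = [652]
K = P̄·Hᵀ·S⁻¹ = [-27/326; 81/326]
x' = x̄ + K·y = [789/326, 893/326]
P' = (I − K·H)·P̄ = [575/163 557/163; 557/163 611/163]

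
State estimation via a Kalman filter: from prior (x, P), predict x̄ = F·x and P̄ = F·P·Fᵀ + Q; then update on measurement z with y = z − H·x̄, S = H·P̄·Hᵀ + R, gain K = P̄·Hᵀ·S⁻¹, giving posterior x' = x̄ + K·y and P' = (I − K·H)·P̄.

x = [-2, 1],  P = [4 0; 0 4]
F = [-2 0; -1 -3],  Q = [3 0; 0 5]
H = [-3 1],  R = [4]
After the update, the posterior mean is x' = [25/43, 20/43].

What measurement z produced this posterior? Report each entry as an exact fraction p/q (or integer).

z = [-1]

x̄ = F·x = [4, -1]
P̄ = F·P·Fᵀ + Q = [19 8; 8 45]
S = H·P̄·Hᵀ + R = [172]
K = P̄·Hᵀ·S⁻¹ = [-49/172; 21/172]
x' − x̄ = [-147/43, 63/43] = K·y
y = (KᵀK)⁻¹·Kᵀ·(x' − x̄) = [12]
z = y + H·x̄ = [12] + [-13] = [-1]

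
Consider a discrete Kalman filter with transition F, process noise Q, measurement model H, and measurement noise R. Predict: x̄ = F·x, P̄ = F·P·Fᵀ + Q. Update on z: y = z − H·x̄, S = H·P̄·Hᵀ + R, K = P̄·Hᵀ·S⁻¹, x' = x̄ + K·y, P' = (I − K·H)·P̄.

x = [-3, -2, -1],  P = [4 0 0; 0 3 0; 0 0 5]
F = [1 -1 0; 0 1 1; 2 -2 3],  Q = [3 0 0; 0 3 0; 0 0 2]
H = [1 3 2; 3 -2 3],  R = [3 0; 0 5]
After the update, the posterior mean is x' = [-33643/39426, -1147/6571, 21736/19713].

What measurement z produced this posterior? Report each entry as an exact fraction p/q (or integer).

x̄ = F·x = [-1, -3, -5]
P̄ = F·P·Fᵀ + Q = [10 -3 14; -3 11 9; 14 9 75]
S = H·P̄·Hᵀ + R = [558 564; 564 994]
K = P̄·Hᵀ·S⁻¹ = [-7583/118278 2264/19713; 1388/6571 -814/6571; 24709/118278 5203/39426]
x' − x̄ = [5783/39426, 18566/6571, 120301/19713] = K·y
y = (KᵀK)⁻¹·Kᵀ·(x' − x̄) = [21, 13]
z = y + H·x̄ = [21, 13] + [-20, -12] = [1, 1]

z = [1, 1]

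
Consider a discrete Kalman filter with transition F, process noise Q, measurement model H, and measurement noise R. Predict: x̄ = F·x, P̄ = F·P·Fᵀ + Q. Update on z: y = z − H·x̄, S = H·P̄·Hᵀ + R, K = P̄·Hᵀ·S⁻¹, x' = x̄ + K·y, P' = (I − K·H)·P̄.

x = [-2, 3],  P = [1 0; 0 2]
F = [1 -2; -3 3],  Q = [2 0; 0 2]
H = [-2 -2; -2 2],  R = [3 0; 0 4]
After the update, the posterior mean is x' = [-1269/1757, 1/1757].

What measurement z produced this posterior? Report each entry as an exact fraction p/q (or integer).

x̄ = F·x = [-8, 15]
P̄ = F·P·Fᵀ + Q = [11 -15; -15 29]
S = H·P̄·Hᵀ + R = [43 -72; -72 284]
K = P̄·Hᵀ·S⁻¹ = [-368/1757 -415/1757; -404/1757 442/1757]
x' − x̄ = [12787/1757, -26354/1757] = K·y
y = (KᵀK)⁻¹·Kᵀ·(x' − x̄) = [16, -45]
z = y + H·x̄ = [16, -45] + [-14, 46] = [2, 1]

z = [2, 1]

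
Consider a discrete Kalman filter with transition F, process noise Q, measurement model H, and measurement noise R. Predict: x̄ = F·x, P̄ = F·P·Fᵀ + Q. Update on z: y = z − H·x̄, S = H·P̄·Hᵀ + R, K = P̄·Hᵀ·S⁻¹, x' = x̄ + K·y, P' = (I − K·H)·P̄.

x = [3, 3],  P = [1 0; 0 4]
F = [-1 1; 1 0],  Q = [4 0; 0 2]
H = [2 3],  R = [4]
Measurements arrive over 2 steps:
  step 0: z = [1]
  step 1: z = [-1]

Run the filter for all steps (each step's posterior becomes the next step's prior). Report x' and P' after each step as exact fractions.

step 0: x̄ = F·x = [0, 3]
step 0: P̄ = F·P·Fᵀ + Q = [9 -1; -1 3]
step 0: y = z − H·x̄ = [-8]
step 0: S = H·P̄·Hᵀ + R = [55]
step 0: K = P̄·Hᵀ·S⁻¹ = [3/11; 7/55]
step 0: x' = x̄ + K·y = [-24/11, 109/55]
step 0: P' = (I − K·H)·P̄ = [54/11 -32/11; -32/11 116/55]
step 1: x̄ = F·x = [229/55, -24/11]
step 1: P̄ = F·P·Fᵀ + Q = [926/55 -86/11; -86/11 76/11]
step 1: y = z − H·x̄ = [-153/55]
step 1: S = H·P̄·Hᵀ + R = [2184/55]
step 1: K = P̄·Hᵀ·S⁻¹ = [281/1092; 5/39]
step 1: x' = x̄ + K·y = [1255/364, -33/13]
step 1: P' = (I − K·H)·P̄ = [7757/546 -356/39; -356/39 244/39]

step 0: x' = [-24/11, 109/55], P' = [54/11 -32/11; -32/11 116/55]
step 1: x' = [1255/364, -33/13], P' = [7757/546 -356/39; -356/39 244/39]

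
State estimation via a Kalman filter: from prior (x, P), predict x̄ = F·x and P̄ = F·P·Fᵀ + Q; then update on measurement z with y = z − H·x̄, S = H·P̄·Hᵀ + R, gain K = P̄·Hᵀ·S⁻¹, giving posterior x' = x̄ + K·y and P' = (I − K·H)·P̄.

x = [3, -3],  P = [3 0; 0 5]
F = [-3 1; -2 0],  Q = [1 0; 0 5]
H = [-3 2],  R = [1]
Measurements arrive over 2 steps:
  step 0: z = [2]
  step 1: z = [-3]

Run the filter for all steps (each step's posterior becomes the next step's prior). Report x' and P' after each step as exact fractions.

step 0: x' = [-69/25, -46/15], P' = [327/50 48/5; 48/5 43/3]
step 1: x' = [2739/575, 9698/1725], P' = [7973/575 35636/1725; 35636/1725 53509/1725]

step 0: x̄ = F·x = [-12, -6]
step 0: P̄ = F·P·Fᵀ + Q = [33 18; 18 17]
step 0: y = z − H·x̄ = [-22]
step 0: S = H·P̄·Hᵀ + R = [150]
step 0: K = P̄·Hᵀ·S⁻¹ = [-21/50; -2/15]
step 0: x' = x̄ + K·y = [-69/25, -46/15]
step 0: P' = (I − K·H)·P̄ = [327/50 48/5; 48/5 43/3]
step 1: x̄ = F·x = [391/75, 138/25]
step 1: P̄ = F·P·Fᵀ + Q = [2489/150 501/25; 501/25 779/25]
step 1: y = z − H·x̄ = [8/5]
step 1: S = H·P̄·Hᵀ + R = [69/2]
step 1: K = P̄·Hᵀ·S⁻¹ = [-97/345; 22/345]
step 1: x' = x̄ + K·y = [2739/575, 9698/1725]
step 1: P' = (I − K·H)·P̄ = [7973/575 35636/1725; 35636/1725 53509/1725]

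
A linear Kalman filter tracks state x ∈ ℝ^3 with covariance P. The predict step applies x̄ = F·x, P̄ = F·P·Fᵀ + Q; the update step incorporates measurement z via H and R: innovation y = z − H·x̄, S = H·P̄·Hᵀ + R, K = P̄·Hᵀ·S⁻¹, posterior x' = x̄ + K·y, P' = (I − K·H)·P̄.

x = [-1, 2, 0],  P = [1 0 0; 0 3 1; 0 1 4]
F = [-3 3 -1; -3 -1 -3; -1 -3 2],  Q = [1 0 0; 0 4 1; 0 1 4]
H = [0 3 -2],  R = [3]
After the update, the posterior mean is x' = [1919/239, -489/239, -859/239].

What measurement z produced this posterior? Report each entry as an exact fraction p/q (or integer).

z = [1]

x̄ = F·x = [9, 1, -5]
P̄ = F·P·Fᵀ + Q = [35 4 -23; 4 58 -4; -23 -4 36]
S = H·P̄·Hᵀ + R = [717]
K = P̄·Hᵀ·S⁻¹ = [58/717; 182/717; -28/239]
x' − x̄ = [-232/239, -728/239, 336/239] = K·y
y = (KᵀK)⁻¹·Kᵀ·(x' − x̄) = [-12]
z = y + H·x̄ = [-12] + [13] = [1]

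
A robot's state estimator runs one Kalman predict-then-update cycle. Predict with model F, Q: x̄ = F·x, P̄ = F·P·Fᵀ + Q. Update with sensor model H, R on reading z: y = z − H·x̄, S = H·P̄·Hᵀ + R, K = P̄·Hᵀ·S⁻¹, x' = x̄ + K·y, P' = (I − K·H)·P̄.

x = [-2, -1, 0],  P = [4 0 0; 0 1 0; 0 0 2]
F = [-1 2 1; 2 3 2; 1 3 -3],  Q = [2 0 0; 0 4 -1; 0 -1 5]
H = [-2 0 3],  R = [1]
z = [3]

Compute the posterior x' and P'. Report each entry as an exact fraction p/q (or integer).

x' = [-648/421, -2803/421, -17/421]
P' = [3756/421 1130/421 2492/421; 1130/421 15513/421 756/421; 2492/421 756/421 1700/421]

x̄ = F·x = [0, -7, -5]
P̄ = F·P·Fᵀ + Q = [12 2 -4; 2 37 4; -4 4 36]
y = z − H·x̄ = [18]
S = H·P̄·Hᵀ + R = [421]
K = P̄·Hᵀ·S⁻¹ = [-36/421; 8/421; 116/421]
x' = x̄ + K·y = [-648/421, -2803/421, -17/421]
P' = (I − K·H)·P̄ = [3756/421 1130/421 2492/421; 1130/421 15513/421 756/421; 2492/421 756/421 1700/421]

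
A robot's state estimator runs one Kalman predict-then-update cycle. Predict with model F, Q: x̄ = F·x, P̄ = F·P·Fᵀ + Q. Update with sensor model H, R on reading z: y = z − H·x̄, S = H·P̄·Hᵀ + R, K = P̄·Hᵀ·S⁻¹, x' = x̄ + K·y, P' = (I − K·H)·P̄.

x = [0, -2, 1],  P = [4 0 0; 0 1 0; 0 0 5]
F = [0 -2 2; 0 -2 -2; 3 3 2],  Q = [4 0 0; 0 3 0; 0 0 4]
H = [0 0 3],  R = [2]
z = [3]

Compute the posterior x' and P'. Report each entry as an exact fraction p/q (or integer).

x' = [624/89, 76/623, 613/623]
P' = [2240/89 -956/89 4/89; -956/89 10737/623 -52/623; 4/89 -52/623 138/623]

x̄ = F·x = [6, 2, -4]
P̄ = F·P·Fᵀ + Q = [28 -16 14; -16 27 -26; 14 -26 69]
y = z − H·x̄ = [15]
S = H·P̄·Hᵀ + R = [623]
K = P̄·Hᵀ·S⁻¹ = [6/89; -78/623; 207/623]
x' = x̄ + K·y = [624/89, 76/623, 613/623]
P' = (I − K·H)·P̄ = [2240/89 -956/89 4/89; -956/89 10737/623 -52/623; 4/89 -52/623 138/623]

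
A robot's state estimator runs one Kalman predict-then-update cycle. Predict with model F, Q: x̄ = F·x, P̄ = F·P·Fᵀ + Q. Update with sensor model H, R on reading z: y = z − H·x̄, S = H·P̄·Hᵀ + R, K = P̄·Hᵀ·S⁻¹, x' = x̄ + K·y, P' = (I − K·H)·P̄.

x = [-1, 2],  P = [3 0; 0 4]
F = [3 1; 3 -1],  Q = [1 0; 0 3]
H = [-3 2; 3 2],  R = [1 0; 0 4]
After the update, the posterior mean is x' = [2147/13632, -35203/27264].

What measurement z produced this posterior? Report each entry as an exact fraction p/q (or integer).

x̄ = F·x = [-1, -5]
P̄ = F·P·Fᵀ + Q = [32 23; 23 34]
S = H·P̄·Hᵀ + R = [149 -152; -152 704]
K = P̄·Hᵀ·S⁻¹ = [-851/5112 6779/40896; 2515/10224 20261/81792]
x' − x̄ = [15779/13632, 101117/27264] = K·y
y = (KᵀK)⁻¹·Kᵀ·(x' − x̄) = [4, 11]
z = y + H·x̄ = [4, 11] + [-7, -13] = [-3, -2]

z = [-3, -2]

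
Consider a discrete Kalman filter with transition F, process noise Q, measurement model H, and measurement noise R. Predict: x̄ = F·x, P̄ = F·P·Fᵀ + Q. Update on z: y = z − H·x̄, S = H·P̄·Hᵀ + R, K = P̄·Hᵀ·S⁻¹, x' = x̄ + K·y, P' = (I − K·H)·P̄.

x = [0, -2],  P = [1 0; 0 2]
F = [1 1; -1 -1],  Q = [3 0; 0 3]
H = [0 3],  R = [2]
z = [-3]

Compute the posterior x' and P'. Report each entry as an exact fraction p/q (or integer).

x' = [-31/56, -25/28]
P' = [255/56 -3/28; -3/28 3/14]

x̄ = F·x = [-2, 2]
P̄ = F·P·Fᵀ + Q = [6 -3; -3 6]
y = z − H·x̄ = [-9]
S = H·P̄·Hᵀ + R = [56]
K = P̄·Hᵀ·S⁻¹ = [-9/56; 9/28]
x' = x̄ + K·y = [-31/56, -25/28]
P' = (I − K·H)·P̄ = [255/56 -3/28; -3/28 3/14]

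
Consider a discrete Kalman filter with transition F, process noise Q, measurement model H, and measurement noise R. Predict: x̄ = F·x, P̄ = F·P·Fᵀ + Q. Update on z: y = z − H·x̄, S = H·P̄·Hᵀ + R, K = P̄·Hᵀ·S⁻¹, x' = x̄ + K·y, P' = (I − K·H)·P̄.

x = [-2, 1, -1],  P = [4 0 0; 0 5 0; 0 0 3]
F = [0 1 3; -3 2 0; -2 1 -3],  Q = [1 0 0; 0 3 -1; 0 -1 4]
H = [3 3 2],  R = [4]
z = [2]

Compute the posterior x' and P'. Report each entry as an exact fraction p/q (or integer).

x' = [-678/169, 20/13, 804/169]
P' = [37391/1352 -745/104 -41389/1352; -745/104 31/8 555/104; -41389/1352 555/104 51535/1352]

x̄ = F·x = [-2, 8, 8]
P̄ = F·P·Fᵀ + Q = [33 10 -22; 10 59 33; -22 33 52]
y = z − H·x̄ = [-32]
S = H·P̄·Hᵀ + R = [1352]
K = P̄·Hᵀ·S⁻¹ = [85/1352; 21/104; 137/1352]
x' = x̄ + K·y = [-678/169, 20/13, 804/169]
P' = (I − K·H)·P̄ = [37391/1352 -745/104 -41389/1352; -745/104 31/8 555/104; -41389/1352 555/104 51535/1352]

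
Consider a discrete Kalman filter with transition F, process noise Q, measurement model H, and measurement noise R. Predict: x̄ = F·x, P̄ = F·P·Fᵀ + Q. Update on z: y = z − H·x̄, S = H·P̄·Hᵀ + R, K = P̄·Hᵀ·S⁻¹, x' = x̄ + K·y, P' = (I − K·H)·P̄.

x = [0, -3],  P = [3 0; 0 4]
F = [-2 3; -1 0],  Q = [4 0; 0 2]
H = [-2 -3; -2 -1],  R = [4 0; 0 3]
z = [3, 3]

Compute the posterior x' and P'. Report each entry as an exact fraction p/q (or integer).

x̄ = F·x = [-9, 0]
P̄ = F·P·Fᵀ + Q = [52 6; 6 5]
y = z − H·x̄ = [-15, -15]
S = H·P̄·Hᵀ + R = [329 271; 271 240]
K = P̄·Hᵀ·S⁻¹ = [530/5519 -3128/5519; -1873/5519 1724/5519]
x' = x̄ + K·y = [-10701/5519, 2235/5519]
P' = (I − K·H)·P̄ = [7568/5519 -5752/5519; -5752/5519 6332/5519]

x' = [-10701/5519, 2235/5519]
P' = [7568/5519 -5752/5519; -5752/5519 6332/5519]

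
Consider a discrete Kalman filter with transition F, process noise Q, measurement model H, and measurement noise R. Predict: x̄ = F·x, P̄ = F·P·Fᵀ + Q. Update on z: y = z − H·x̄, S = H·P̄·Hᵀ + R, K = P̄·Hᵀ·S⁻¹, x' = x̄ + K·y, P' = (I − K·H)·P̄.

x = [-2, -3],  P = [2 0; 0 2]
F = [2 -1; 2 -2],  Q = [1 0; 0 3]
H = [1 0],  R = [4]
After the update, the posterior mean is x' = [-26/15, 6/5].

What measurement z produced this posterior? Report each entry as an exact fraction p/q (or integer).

x̄ = F·x = [-1, 2]
P̄ = F·P·Fᵀ + Q = [11 12; 12 19]
S = H·P̄·Hᵀ + R = [15]
K = P̄·Hᵀ·S⁻¹ = [11/15; 4/5]
x' − x̄ = [-11/15, -4/5] = K·y
y = (KᵀK)⁻¹·Kᵀ·(x' − x̄) = [-1]
z = y + H·x̄ = [-1] + [-1] = [-2]

z = [-2]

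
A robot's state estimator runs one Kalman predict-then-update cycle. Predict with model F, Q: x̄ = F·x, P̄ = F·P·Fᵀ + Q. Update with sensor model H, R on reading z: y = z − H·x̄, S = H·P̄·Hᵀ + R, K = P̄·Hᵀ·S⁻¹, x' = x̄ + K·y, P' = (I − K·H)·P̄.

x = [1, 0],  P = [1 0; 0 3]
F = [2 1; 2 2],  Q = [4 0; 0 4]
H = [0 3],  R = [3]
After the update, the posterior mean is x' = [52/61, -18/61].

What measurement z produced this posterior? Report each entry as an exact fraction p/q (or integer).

z = [-1]

x̄ = F·x = [2, 2]
P̄ = F·P·Fᵀ + Q = [11 10; 10 20]
S = H·P̄·Hᵀ + R = [183]
K = P̄·Hᵀ·S⁻¹ = [10/61; 20/61]
x' − x̄ = [-70/61, -140/61] = K·y
y = (KᵀK)⁻¹·Kᵀ·(x' − x̄) = [-7]
z = y + H·x̄ = [-7] + [6] = [-1]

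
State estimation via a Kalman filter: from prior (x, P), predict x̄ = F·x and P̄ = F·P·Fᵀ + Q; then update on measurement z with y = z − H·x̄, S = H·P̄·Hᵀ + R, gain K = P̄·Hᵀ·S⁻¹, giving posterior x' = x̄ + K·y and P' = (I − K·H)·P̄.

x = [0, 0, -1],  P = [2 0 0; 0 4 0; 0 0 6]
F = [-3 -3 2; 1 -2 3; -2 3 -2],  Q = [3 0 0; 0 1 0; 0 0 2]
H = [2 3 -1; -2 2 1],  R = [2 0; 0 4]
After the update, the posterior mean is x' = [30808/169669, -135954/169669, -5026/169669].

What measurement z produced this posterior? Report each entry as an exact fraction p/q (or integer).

x̄ = F·x = [-2, -3, 2]
P̄ = F·P·Fᵀ + Q = [81 54 -48; 54 73 -64; -48 -64 70]
S = H·P̄·Hᵀ + R = [2277 -320; -320 194]
K = P̄·Hᵀ·S⁻¹ = [19764/169669 -56607/169669; 33767/169669 32959/169669; -28646/169669 -14017/169669]
x' − x̄ = [370146/169669, 373053/169669, -344364/169669] = K·y
y = (KᵀK)⁻¹·Kᵀ·(x' − x̄) = [13, -2]
z = y + H·x̄ = [13, -2] + [-15, 0] = [-2, -2]

z = [-2, -2]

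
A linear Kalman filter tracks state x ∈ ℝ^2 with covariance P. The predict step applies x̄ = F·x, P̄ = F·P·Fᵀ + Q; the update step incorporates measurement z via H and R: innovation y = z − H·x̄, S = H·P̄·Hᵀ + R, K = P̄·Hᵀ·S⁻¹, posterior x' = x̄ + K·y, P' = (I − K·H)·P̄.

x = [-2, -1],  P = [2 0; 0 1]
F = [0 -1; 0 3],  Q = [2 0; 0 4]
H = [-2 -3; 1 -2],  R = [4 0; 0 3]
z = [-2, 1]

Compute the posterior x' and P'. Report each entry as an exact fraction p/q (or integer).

x' = [1732/2029, -90/2029]
P' = [1326/2029 -336/2029; -336/2029 636/2029]

x̄ = F·x = [1, -3]
P̄ = F·P·Fᵀ + Q = [3 -3; -3 13]
y = z − H·x̄ = [-9, -6]
S = H·P̄·Hᵀ + R = [97 69; 69 70]
K = P̄·Hᵀ·S⁻¹ = [-411/2029 666/2029; -309/2029 -536/2029]
x' = x̄ + K·y = [1732/2029, -90/2029]
P' = (I − K·H)·P̄ = [1326/2029 -336/2029; -336/2029 636/2029]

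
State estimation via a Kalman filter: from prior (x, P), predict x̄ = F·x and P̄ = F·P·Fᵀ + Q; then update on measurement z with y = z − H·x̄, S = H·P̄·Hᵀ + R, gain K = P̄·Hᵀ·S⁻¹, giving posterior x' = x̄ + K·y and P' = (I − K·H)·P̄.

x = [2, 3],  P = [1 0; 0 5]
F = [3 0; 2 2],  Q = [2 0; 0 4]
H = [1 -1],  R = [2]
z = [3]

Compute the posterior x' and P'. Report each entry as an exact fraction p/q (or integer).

x̄ = F·x = [6, 10]
P̄ = F·P·Fᵀ + Q = [11 6; 6 28]
y = z − H·x̄ = [7]
S = H·P̄·Hᵀ + R = [29]
K = P̄·Hᵀ·S⁻¹ = [5/29; -22/29]
x' = x̄ + K·y = [209/29, 136/29]
P' = (I − K·H)·P̄ = [294/29 284/29; 284/29 328/29]

x' = [209/29, 136/29]
P' = [294/29 284/29; 284/29 328/29]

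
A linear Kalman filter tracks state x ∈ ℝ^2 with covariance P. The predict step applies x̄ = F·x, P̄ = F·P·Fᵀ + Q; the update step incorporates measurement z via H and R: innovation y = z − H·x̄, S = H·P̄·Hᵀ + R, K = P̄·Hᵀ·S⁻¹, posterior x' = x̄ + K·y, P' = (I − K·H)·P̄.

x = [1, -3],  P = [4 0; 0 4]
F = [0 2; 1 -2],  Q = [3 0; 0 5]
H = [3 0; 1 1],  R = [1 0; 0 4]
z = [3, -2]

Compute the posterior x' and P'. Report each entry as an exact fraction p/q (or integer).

x' = [2550/2671, -5072/2671]
P' = [295/2671 -283/2671; -283/2671 8203/2671]

x̄ = F·x = [-6, 7]
P̄ = F·P·Fᵀ + Q = [19 -16; -16 25]
y = z − H·x̄ = [21, -3]
S = H·P̄·Hᵀ + R = [172 9; 9 16]
K = P̄·Hᵀ·S⁻¹ = [885/2671 3/2671; -849/2671 1980/2671]
x' = x̄ + K·y = [2550/2671, -5072/2671]
P' = (I − K·H)·P̄ = [295/2671 -283/2671; -283/2671 8203/2671]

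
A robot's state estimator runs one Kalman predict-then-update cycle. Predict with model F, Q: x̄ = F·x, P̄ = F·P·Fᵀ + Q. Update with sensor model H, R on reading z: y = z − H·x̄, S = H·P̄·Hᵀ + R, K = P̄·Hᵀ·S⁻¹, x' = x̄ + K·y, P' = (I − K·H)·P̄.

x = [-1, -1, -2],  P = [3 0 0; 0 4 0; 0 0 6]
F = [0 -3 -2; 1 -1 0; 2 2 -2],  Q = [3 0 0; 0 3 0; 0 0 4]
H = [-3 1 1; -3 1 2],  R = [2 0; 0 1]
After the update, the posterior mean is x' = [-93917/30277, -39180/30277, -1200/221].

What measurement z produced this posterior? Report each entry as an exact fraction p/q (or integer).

x̄ = F·x = [7, 0, 0]
P̄ = F·P·Fᵀ + Q = [63 12 0; 12 10 -2; 0 -2 56]
S = H·P̄·Hᵀ + R = [559 611; 611 722]
K = P̄·Hᵀ·S⁻¹ = [-19647/30277 708/2329; -1886/30277 26/2329; -206/221 16/17]
x' − x̄ = [-305856/30277, -39180/30277, -1200/221] = K·y
y = (KᵀK)⁻¹·Kᵀ·(x' − x̄) = [24, 18]
z = y + H·x̄ = [24, 18] + [-21, -21] = [3, -3]

z = [3, -3]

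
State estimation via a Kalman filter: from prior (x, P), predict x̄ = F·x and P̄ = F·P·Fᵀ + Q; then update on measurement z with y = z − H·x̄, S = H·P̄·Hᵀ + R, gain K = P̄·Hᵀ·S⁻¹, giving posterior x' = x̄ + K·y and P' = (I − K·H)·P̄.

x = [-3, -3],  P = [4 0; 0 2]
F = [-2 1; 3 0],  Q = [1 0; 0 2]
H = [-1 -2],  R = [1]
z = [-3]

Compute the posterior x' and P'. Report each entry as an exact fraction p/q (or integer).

x̄ = F·x = [3, -9]
P̄ = F·P·Fᵀ + Q = [19 -24; -24 38]
y = z − H·x̄ = [-18]
S = H·P̄·Hᵀ + R = [76]
K = P̄·Hᵀ·S⁻¹ = [29/76; -13/19]
x' = x̄ + K·y = [-147/38, 63/19]
P' = (I − K·H)·P̄ = [603/76 -79/19; -79/19 46/19]

x' = [-147/38, 63/19]
P' = [603/76 -79/19; -79/19 46/19]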